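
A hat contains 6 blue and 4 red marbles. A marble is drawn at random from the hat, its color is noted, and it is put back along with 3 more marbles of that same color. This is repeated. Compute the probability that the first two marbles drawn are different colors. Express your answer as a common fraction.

24/65

Either blue then red, or red then blue; after the first draw the total is 13.
P = (6/10)·(4/13) + (4/10)·(6/13) = 24/65 ≈ 0.3692.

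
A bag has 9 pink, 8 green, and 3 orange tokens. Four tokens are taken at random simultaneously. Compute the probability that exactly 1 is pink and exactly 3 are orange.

3/1615

Unordered draws without replacement: count favorable combinations over C(20,4).
Favorable = C(9,1) · C(8,0) · C(3,3) = 9; total = C(20,4) = 4845.
P = 9/4845 = 3/1615 ≈ 0.0019.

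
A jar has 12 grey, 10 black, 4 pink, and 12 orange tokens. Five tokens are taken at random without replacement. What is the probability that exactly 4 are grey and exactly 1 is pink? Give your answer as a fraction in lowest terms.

330/83657

Unordered draws without replacement: count favorable combinations over C(38,5).
Favorable = C(12,4) · C(10,0) · C(4,1) · C(12,0) = 1980; total = C(38,5) = 501942.
P = 1980/501942 = 330/83657 ≈ 0.0039.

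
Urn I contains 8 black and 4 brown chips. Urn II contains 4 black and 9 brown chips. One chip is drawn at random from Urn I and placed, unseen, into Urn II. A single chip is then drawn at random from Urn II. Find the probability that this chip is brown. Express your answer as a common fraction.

2/3

Condition on how many of the transferred chips are brown (from Urn I: 4 brown of 12; then Urn II has 14 total).
  0 brown: C(4,0)C(8,1)/C(12,1) = 2/3; then P = 9/14
  1 brown: C(4,1)C(8,0)/C(12,1) = 1/3; then P = 10/14
P(brown from Urn II) = 2/3 ≈ 0.6667.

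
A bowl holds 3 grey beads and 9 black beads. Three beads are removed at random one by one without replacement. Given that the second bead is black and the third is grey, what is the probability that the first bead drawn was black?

P(first=black and the second bead is black and the third is grey) = (9/12)·(8/11)·(3/10) = 9/55.
P(E) = Σ over first color = 9/220 + 9/55 = 9/44.
By Bayes, P(first=black | E) = 9/55 / 9/44 = 4/5 ≈ 0.8000.

4/5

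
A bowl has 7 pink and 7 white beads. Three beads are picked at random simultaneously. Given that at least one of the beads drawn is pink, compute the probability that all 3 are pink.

5/47

P(all 3 pink) = C(7,3)/C(14,3) = 5/52; P(at least one pink) = 1 − C(7,3)/C(14,3) = 47/52.
Since 'all 3 pink' ⊆ 'at least one pink', P(all 3 | at least one) = 5/52 / 47/52 = 5/47 ≈ 0.1064.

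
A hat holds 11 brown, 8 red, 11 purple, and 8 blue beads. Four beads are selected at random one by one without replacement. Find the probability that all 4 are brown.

Unordered draws without replacement: count favorable combinations over C(38,4).
Favorable = C(11,4) · C(8,0) · C(11,0) · C(8,0) = 330; total = C(38,4) = 73815.
P = 330/73815 = 22/4921 ≈ 0.0045.

22/4921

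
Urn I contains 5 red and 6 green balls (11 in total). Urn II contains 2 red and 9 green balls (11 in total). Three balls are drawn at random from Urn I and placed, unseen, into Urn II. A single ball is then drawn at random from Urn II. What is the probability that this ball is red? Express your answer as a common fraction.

37/154

Condition on how many of the transferred balls are red (from Urn I: 5 red of 11; then Urn II has 14 total).
  0 red: C(5,0)C(6,3)/C(11,3) = 4/33; then P = 2/14
  1 red: C(5,1)C(6,2)/C(11,3) = 5/11; then P = 3/14
  2 red: C(5,2)C(6,1)/C(11,3) = 4/11; then P = 4/14
  3 red: C(5,3)C(6,0)/C(11,3) = 2/33; then P = 5/14
P(red from Urn II) = 37/154 ≈ 0.2403.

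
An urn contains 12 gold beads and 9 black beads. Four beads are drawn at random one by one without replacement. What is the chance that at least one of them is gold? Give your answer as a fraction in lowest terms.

93/95

Use the complement: P(at least one gold) = 1 − P(no gold).
P(none) = C(9,4)/C(21,4) = 126/5985.
So P = 1 − 126/5985 = 93/95 ≈ 0.9789.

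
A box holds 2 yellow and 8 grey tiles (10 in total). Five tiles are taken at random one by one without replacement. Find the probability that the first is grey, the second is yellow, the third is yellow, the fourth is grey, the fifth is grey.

Multiply the conditional probability of each draw in order, without replacement, so each draw removes one from its color and from the total.
P = (8/10) · (2/9) · (1/8) · (7/7) · (6/6) = 1/45 ≈ 0.0222.

1/45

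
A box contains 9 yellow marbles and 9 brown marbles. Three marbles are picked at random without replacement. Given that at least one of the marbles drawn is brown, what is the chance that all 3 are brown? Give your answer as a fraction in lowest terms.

7/61

P(all 3 brown) = C(9,3)/C(18,3) = 7/68; P(at least one brown) = 1 − C(9,3)/C(18,3) = 61/68.
Since 'all 3 brown' ⊆ 'at least one brown', P(all 3 | at least one) = 7/68 / 61/68 = 7/61 ≈ 0.1148.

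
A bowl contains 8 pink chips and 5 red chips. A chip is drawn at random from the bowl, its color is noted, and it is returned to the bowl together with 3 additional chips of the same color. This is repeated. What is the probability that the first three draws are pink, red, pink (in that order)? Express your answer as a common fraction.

55/494

Track the composition after each reinforcement of +3.
P = (8/13) · (5/16) · (11/19) = 55/494 ≈ 0.1113.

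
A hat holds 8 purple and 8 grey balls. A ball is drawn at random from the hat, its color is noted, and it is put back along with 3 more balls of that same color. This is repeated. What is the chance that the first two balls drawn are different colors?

Either grey then purple, or purple then grey; after the first draw the total is 19.
P = (8/16)·(8/19) + (8/16)·(8/19) = 8/19 ≈ 0.4211.

8/19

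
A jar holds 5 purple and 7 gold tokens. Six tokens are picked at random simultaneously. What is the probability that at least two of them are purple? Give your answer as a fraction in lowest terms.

Sum the hypergeometric tail for j = 2,…,5 purple tokens.
Favorable = C(5,2)·C(7,4) + C(5,3)·C(7,3) + C(5,4)·C(7,2) + C(5,5)·C(7,1) = 812; total = C(12,6) = 924.
P = 812/924 = 29/33 ≈ 0.8788.

29/33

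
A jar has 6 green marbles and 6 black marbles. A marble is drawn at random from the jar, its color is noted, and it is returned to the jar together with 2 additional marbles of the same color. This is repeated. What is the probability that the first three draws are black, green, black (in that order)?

3/28

Track the composition after each reinforcement of +2.
P = (6/12) · (6/14) · (8/16) = 3/28 ≈ 0.1071.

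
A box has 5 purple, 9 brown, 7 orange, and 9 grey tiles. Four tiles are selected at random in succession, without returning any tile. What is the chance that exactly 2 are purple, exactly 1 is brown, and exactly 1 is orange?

2/87

Unordered draws without replacement: count favorable combinations over C(30,4).
Favorable = C(5,2) · C(9,1) · C(7,1) · C(9,0) = 630; total = C(30,4) = 27405.
P = 630/27405 = 2/87 ≈ 0.0230.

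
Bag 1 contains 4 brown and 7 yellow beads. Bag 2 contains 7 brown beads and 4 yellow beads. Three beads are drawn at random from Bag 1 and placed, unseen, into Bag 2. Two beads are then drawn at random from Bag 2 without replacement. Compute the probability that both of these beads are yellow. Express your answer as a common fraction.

813/5005

Condition on how many of the transferred beads are yellow (from Bag 1: 7 yellow of 11; then Bag 2 has 14 total).
  0 yellow: C(7,0)C(4,3)/C(11,3) = 4/165; then P = C(4,2)/C(14,2) = 6/91
  1 yellow: C(7,1)C(4,2)/C(11,3) = 14/55; then P = C(5,2)/C(14,2) = 10/91
  2 yellow: C(7,2)C(4,1)/C(11,3) = 28/55; then P = C(6,2)/C(14,2) = 15/91
  3 yellow: C(7,3)C(4,0)/C(11,3) = 7/33; then P = C(7,2)/C(14,2) = 3/13
P(both yellow) = 813/5005 ≈ 0.1624.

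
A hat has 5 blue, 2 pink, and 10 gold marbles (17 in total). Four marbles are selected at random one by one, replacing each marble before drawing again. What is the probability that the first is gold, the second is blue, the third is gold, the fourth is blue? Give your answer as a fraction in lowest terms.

Multiply the conditional probability of each draw in order, with replacement (the composition resets each draw).
P = (10/17) · (5/17) · (10/17) · (5/17) = 2500/83521 ≈ 0.0299.

2500/83521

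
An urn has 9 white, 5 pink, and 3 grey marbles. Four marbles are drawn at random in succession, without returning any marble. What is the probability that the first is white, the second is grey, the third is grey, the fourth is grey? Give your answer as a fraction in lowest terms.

9/9520

Multiply the conditional probability of each draw in order, without replacement, so each draw removes one from its color and from the total.
P = (9/17) · (3/16) · (2/15) · (1/14) = 9/9520 ≈ 0.0009.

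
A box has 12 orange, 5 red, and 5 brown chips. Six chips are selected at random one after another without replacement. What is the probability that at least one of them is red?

523/627

Use the complement: P(at least one red) = 1 − P(no red).
P(none) = C(17,6)/C(22,6) = 12376/74613.
So P = 1 − 12376/74613 = 523/627 ≈ 0.8341.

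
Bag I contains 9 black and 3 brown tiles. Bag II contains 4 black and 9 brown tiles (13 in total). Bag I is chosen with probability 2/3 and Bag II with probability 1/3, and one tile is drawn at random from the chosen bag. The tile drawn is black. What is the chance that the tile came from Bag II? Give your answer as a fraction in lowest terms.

8/47

P(black | Bag I) = 3/4; P(black | Bag II) = 4/13.
P(black) = 2/3·3/4 + 1/3·4/13 = 47/78.
By Bayes' rule, P(Bag II | black) = 4/39 / 47/78 = 8/47 ≈ 0.1702.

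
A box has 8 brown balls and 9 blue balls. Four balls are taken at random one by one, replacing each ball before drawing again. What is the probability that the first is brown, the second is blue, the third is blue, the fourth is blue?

Multiply the conditional probability of each draw in order, with replacement (the composition resets each draw).
P = (8/17) · (9/17) · (9/17) · (9/17) = 5832/83521 ≈ 0.0698.

5832/83521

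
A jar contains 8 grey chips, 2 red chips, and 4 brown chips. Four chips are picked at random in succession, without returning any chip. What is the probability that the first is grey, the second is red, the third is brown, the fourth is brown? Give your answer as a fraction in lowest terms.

8/1001

Multiply the conditional probability of each draw in order, without replacement, so each draw removes one from its color and from the total.
P = (8/14) · (2/13) · (4/12) · (3/11) = 8/1001 ≈ 0.0080.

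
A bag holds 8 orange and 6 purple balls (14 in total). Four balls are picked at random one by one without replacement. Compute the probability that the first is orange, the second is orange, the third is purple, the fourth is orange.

12/143

Multiply the conditional probability of each draw in order, without replacement, so each draw removes one from its color and from the total.
P = (8/14) · (7/13) · (6/12) · (6/11) = 12/143 ≈ 0.0839.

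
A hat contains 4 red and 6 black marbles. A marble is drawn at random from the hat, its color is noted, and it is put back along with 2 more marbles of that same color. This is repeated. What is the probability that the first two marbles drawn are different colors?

2/5

Either black then red, or red then black; after the first draw the total is 12.
P = (6/10)·(4/12) + (4/10)·(6/12) = 2/5 ≈ 0.4000.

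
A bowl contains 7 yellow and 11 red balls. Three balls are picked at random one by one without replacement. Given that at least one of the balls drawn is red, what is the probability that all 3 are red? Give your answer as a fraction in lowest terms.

15/71

P(all 3 red) = C(11,3)/C(18,3) = 55/272; P(at least one red) = 1 − C(7,3)/C(18,3) = 781/816.
Since 'all 3 red' ⊆ 'at least one red', P(all 3 | at least one) = 55/272 / 781/816 = 15/71 ≈ 0.2113.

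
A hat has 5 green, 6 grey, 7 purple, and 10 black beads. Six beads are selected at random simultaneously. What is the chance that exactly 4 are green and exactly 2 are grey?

Unordered draws without replacement: count favorable combinations over C(28,6).
Favorable = C(5,4) · C(6,2) · C(7,0) · C(10,0) = 75; total = C(28,6) = 376740.
P = 75/376740 = 5/25116 ≈ 0.0002.

5/25116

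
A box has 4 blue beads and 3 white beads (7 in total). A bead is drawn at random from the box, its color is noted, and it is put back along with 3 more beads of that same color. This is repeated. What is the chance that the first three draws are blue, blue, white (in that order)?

Track the composition after each reinforcement of +3.
P = (4/7) · (7/10) · (3/13) = 6/65 ≈ 0.0923.

6/65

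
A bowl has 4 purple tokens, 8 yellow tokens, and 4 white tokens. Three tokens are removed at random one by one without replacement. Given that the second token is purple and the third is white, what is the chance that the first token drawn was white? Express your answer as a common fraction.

P(first=white and the second token is purple and the third is white) = (4/16)·(4/15)·(3/14) = 1/70.
P(E) = Σ over first color = 1/70 + 4/105 + 1/70 = 1/15.
By Bayes, P(first=white | E) = 1/70 / 1/15 = 3/14 ≈ 0.2143.

3/14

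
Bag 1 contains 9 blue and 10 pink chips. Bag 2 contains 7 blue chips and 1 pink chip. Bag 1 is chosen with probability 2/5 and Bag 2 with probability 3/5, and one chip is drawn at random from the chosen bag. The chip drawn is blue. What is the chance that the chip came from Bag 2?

P(blue | Bag 1) = 9/19; P(blue | Bag 2) = 7/8.
P(blue) = 2/5·9/19 + 3/5·7/8 = 543/760.
By Bayes' rule, P(Bag 2 | blue) = 21/40 / 543/760 = 133/181 ≈ 0.7348.

133/181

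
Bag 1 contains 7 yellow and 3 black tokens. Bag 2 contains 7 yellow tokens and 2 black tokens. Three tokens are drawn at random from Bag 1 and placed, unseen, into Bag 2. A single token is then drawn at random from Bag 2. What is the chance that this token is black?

29/120

Condition on how many of the transferred tokens are black (from Bag 1: 3 black of 10; then Bag 2 has 12 total).
  0 black: C(3,0)C(7,3)/C(10,3) = 7/24; then P = 2/12
  1 black: C(3,1)C(7,2)/C(10,3) = 21/40; then P = 3/12
  2 black: C(3,2)C(7,1)/C(10,3) = 7/40; then P = 4/12
  3 black: C(3,3)C(7,0)/C(10,3) = 1/120; then P = 5/12
P(black from Bag 2) = 29/120 ≈ 0.2417.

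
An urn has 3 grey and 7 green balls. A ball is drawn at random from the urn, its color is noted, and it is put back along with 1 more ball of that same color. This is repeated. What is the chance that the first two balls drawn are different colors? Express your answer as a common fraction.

Either grey then green, or green then grey; after the first draw the total is 11.
P = (3/10)·(7/11) + (7/10)·(3/11) = 21/55 ≈ 0.3818.

21/55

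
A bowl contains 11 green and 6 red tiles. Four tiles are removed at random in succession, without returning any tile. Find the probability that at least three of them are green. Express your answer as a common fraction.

Sum the hypergeometric tail for j = 3,…,4 green tiles.
Favorable = C(11,3)·C(6,1) + C(11,4)·C(6,0) = 1320; total = C(17,4) = 2380.
P = 1320/2380 = 66/119 ≈ 0.5546.

66/119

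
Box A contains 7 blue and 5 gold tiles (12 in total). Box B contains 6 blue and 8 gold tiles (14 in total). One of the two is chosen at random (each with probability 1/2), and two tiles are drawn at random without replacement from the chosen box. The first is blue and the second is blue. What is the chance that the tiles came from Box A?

637/967

P(E | Box A) = 7/22; P(E | Box B) = 15/91.
P(E) = 1/2·7/22 + 1/2·15/91 = 967/4004.
By Bayes' rule, P(Box A | E) = 7/44 / 967/4004 = 637/967 ≈ 0.6587.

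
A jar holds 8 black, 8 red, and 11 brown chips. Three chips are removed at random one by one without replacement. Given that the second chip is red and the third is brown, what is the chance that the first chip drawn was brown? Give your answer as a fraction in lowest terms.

2/5

P(first=brown and the second chip is red and the third is brown) = (11/27)·(8/26)·(10/25) = 88/1755.
P(E) = Σ over first color = 352/8775 + 308/8775 + 88/1755 = 44/351.
By Bayes, P(first=brown | E) = 88/1755 / 44/351 = 2/5 ≈ 0.4000.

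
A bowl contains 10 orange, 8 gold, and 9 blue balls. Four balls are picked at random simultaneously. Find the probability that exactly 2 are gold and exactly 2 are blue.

56/975

Unordered draws without replacement: count favorable combinations over C(27,4).
Favorable = C(10,0) · C(8,2) · C(9,2) = 1008; total = C(27,4) = 17550.
P = 1008/17550 = 56/975 ≈ 0.0574.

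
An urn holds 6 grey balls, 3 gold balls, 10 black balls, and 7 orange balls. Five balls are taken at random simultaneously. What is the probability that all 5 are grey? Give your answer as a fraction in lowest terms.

3/32890

Unordered draws without replacement: count favorable combinations over C(26,5).
Favorable = C(6,5) · C(3,0) · C(10,0) · C(7,0) = 6; total = C(26,5) = 65780.
P = 6/65780 = 3/32890 ≈ 0.0001.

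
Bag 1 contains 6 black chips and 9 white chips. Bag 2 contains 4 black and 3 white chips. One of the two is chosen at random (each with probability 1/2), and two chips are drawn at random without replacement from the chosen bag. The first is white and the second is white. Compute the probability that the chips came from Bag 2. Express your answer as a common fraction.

P(E | Bag 1) = 12/35; P(E | Bag 2) = 1/7.
P(E) = 1/2·12/35 + 1/2·1/7 = 17/70.
By Bayes' rule, P(Bag 2 | E) = 1/14 / 17/70 = 5/17 ≈ 0.2941.

5/17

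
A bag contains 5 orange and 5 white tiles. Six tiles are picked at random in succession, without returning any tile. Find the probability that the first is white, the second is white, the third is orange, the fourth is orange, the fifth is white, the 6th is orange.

1/42

Multiply the conditional probability of each draw in order, without replacement, so each draw removes one from its color and from the total.
P = (5/10) · (4/9) · (5/8) · (4/7) · (3/6) · (3/5) = 1/42 ≈ 0.0238.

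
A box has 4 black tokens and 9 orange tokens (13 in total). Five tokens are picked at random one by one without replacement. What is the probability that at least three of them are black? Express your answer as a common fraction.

Sum the hypergeometric tail for j = 3,…,4 black tokens.
Favorable = C(4,3)·C(9,2) + C(4,4)·C(9,1) = 153; total = C(13,5) = 1287.
P = 153/1287 = 17/143 ≈ 0.1189.

17/143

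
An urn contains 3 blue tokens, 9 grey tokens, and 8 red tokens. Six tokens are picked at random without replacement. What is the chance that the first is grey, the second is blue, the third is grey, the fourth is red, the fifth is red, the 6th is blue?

Multiply the conditional probability of each draw in order, without replacement, so each draw removes one from its color and from the total.
P = (9/20) · (3/19) · (8/18) · (8/17) · (7/16) · (2/15) = 7/8075 ≈ 0.0009.

7/8075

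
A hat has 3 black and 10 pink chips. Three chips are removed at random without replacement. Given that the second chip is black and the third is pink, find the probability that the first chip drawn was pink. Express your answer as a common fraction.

P(first=pink and the second chip is black and the third is pink) = (10/13)·(3/12)·(9/11) = 45/286.
P(E) = Σ over first color = 5/143 + 45/286 = 5/26.
By Bayes, P(first=pink | E) = 45/286 / 5/26 = 9/11 ≈ 0.8182.

9/11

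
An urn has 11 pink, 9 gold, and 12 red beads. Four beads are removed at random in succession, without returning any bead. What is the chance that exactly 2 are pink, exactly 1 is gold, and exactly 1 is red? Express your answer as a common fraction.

297/1798

Unordered draws without replacement: count favorable combinations over C(32,4).
Favorable = C(11,2) · C(9,1) · C(12,1) = 5940; total = C(32,4) = 35960.
P = 5940/35960 = 297/1798 ≈ 0.1652.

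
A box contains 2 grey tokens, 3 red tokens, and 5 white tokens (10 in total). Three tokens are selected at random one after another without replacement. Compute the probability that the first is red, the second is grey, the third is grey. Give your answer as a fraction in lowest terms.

Multiply the conditional probability of each draw in order, without replacement, so each draw removes one from its color and from the total.
P = (3/10) · (2/9) · (1/8) = 1/120 ≈ 0.0083.

1/120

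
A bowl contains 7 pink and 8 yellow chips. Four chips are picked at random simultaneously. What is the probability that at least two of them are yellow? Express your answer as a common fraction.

10/13

Sum the hypergeometric tail for j = 2,…,4 yellow chips.
Favorable = C(8,2)·C(7,2) + C(8,3)·C(7,1) + C(8,4)·C(7,0) = 1050; total = C(15,4) = 1365.
P = 1050/1365 = 10/13 ≈ 0.7692.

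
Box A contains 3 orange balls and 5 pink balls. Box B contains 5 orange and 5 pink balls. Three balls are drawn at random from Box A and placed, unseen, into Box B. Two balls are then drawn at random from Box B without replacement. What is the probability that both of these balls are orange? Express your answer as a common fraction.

893/4368

Condition on how many of the transferred balls are orange (from Box A: 3 orange of 8; then Box B has 13 total).
  0 orange: C(3,0)C(5,3)/C(8,3) = 5/28; then P = C(5,2)/C(13,2) = 5/39
  1 orange: C(3,1)C(5,2)/C(8,3) = 15/28; then P = C(6,2)/C(13,2) = 5/26
  2 orange: C(3,2)C(5,1)/C(8,3) = 15/56; then P = C(7,2)/C(13,2) = 7/26
  3 orange: C(3,3)C(5,0)/C(8,3) = 1/56; then P = C(8,2)/C(13,2) = 14/39
P(both orange) = 893/4368 ≈ 0.2044.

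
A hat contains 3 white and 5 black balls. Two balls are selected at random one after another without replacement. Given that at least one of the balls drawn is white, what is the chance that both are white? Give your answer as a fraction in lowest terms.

1/6

P(both white) = C(3,2)/C(8,2) = 3/28; P(at least one white) = 1 − C(5,2)/C(8,2) = 9/14.
Since 'both white' ⊆ 'at least one white', P(both | at least one) = 3/28 / 9/14 = 1/6 ≈ 0.1667.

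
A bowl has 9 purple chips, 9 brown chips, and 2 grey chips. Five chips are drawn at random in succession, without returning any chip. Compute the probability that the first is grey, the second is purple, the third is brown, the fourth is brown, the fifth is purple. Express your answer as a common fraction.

9/1615

Multiply the conditional probability of each draw in order, without replacement, so each draw removes one from its color and from the total.
P = (2/20) · (9/19) · (9/18) · (8/17) · (8/16) = 9/1615 ≈ 0.0056.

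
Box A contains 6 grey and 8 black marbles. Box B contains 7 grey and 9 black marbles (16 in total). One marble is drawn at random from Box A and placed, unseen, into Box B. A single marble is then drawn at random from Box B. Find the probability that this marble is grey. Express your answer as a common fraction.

52/119

Condition on how many of the transferred marbles are grey (from Box A: 6 grey of 14; then Box B has 17 total).
  0 grey: C(6,0)C(8,1)/C(14,1) = 4/7; then P = 7/17
  1 grey: C(6,1)C(8,0)/C(14,1) = 3/7; then P = 8/17
P(grey from Box B) = 52/119 ≈ 0.4370.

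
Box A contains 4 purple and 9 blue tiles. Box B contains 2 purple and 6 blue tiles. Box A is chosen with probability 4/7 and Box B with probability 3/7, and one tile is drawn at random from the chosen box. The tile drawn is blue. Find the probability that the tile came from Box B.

P(blue | Box A) = 9/13; P(blue | Box B) = 3/4.
P(blue) = 4/7·9/13 + 3/7·3/4 = 261/364.
By Bayes' rule, P(Box B | blue) = 9/28 / 261/364 = 13/29 ≈ 0.4483.

13/29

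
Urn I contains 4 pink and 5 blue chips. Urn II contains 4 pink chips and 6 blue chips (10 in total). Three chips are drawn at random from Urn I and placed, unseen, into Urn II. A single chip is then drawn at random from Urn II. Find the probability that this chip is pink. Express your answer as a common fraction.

16/39

Condition on how many of the transferred chips are pink (from Urn I: 4 pink of 9; then Urn II has 13 total).
  0 pink: C(4,0)C(5,3)/C(9,3) = 5/42; then P = 4/13
  1 pink: C(4,1)C(5,2)/C(9,3) = 10/21; then P = 5/13
  2 pink: C(4,2)C(5,1)/C(9,3) = 5/14; then P = 6/13
  3 pink: C(4,3)C(5,0)/C(9,3) = 1/21; then P = 7/13
P(pink from Urn II) = 16/39 ≈ 0.4103.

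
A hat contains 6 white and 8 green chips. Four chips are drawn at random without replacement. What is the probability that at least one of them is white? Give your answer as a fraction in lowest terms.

133/143

Use the complement: P(at least one white) = 1 − P(no white).
P(none) = C(8,4)/C(14,4) = 70/1001.
So P = 1 − 70/1001 = 133/143 ≈ 0.9301.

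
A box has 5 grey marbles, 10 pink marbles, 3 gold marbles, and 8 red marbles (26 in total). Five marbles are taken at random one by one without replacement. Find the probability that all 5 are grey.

Unordered draws without replacement: count favorable combinations over C(26,5).
Favorable = C(5,5) · C(10,0) · C(3,0) · C(8,0) = 1; total = C(26,5) = 65780.
P = 1/65780 = 1/65780 ≈ 0.0000.

1/65780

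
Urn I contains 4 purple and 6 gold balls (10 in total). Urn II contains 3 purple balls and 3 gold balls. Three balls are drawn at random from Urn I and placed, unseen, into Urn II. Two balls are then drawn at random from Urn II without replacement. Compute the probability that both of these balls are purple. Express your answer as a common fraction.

7/36

Condition on how many of the transferred balls are purple (from Urn I: 4 purple of 10; then Urn II has 9 total).
  0 purple: C(4,0)C(6,3)/C(10,3) = 1/6; then P = C(3,2)/C(9,2) = 1/12
  1 purple: C(4,1)C(6,2)/C(10,3) = 1/2; then P = C(4,2)/C(9,2) = 1/6
  2 purple: C(4,2)C(6,1)/C(10,3) = 3/10; then P = C(5,2)/C(9,2) = 5/18
  3 purple: C(4,3)C(6,0)/C(10,3) = 1/30; then P = C(6,2)/C(9,2) = 5/12
P(both purple) = 7/36 ≈ 0.1944.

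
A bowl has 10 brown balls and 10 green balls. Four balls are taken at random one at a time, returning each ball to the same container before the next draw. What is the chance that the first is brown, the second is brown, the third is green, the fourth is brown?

Multiply the conditional probability of each draw in order, with replacement (the composition resets each draw).
P = (10/20) · (10/20) · (10/20) · (10/20) = 1/16 ≈ 0.0625.

1/16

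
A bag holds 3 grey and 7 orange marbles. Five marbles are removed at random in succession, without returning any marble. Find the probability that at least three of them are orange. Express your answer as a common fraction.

Sum the hypergeometric tail for j = 3,…,5 orange marbles.
Favorable = C(7,3)·C(3,2) + C(7,4)·C(3,1) + C(7,5)·C(3,0) = 231; total = C(10,5) = 252.
P = 231/252 = 11/12 ≈ 0.9167.

11/12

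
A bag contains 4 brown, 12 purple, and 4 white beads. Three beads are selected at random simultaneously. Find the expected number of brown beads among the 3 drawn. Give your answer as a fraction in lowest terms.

3/5

By linearity of expectation, E[X] = Σ P(draw i is brown); by symmetry each draw (even without replacement) has P(brown) = 4/20.
E[X] = 3 · 4/20 = 3/5 ≈ 0.6000.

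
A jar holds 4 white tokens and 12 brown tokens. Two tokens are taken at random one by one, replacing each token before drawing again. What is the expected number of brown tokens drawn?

By linearity of expectation, E[X] = Σ P(draw i is brown); each independent draw has P(brown) = 12/16.
E[X] = 2 · 12/16 = 3/2 ≈ 1.5000.

3/2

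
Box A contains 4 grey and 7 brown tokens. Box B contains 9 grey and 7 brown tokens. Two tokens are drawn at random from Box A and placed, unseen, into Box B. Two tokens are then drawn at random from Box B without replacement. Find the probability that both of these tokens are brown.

Condition on how many of the transferred tokens are brown (from Box A: 7 brown of 11; then Box B has 18 total).
  0 brown: C(7,0)C(4,2)/C(11,2) = 6/55; then P = C(7,2)/C(18,2) = 7/51
  1 brown: C(7,1)C(4,1)/C(11,2) = 28/55; then P = C(8,2)/C(18,2) = 28/153
  2 brown: C(7,2)C(4,0)/C(11,2) = 21/55; then P = C(9,2)/C(18,2) = 4/17
P(both brown) = 98/495 ≈ 0.1980.

98/495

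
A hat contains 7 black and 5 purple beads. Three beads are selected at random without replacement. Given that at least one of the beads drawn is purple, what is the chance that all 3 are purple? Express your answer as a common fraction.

P(all 3 purple) = C(5,3)/C(12,3) = 1/22; P(at least one purple) = 1 − C(7,3)/C(12,3) = 37/44.
Since 'all 3 purple' ⊆ 'at least one purple', P(all 3 | at least one) = 1/22 / 37/44 = 2/37 ≈ 0.0541.

2/37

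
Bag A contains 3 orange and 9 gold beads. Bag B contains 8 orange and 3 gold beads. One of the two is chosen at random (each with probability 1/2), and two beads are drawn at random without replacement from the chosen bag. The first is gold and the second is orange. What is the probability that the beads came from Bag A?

15/31

P(E | Bag A) = 9/44; P(E | Bag B) = 12/55.
P(E) = 1/2·9/44 + 1/2·12/55 = 93/440.
By Bayes' rule, P(Bag A | E) = 9/88 / 93/440 = 15/31 ≈ 0.4839.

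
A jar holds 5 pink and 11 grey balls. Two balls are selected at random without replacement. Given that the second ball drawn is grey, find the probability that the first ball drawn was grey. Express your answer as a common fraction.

P(first=grey and the second ball drawn is grey) = (11/16)·(10/15) = 11/24.
P(the second ball drawn is grey) = Σ over first color = 11/48 + 11/24 = 11/16.
By Bayes, P(first=grey | the second ball drawn is grey) = 11/24 / 11/16 = 2/3 ≈ 0.6667.

2/3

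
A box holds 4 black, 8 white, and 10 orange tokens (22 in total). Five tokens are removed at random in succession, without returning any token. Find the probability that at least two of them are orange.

Sum the hypergeometric tail for j = 2,…,5 orange tokens.
Favorable = C(10,2)·C(12,3) + C(10,3)·C(12,2) + C(10,4)·C(12,1) + C(10,5)·C(12,0) = 20592; total = C(22,5) = 26334.
P = 20592/26334 = 104/133 ≈ 0.7820.

104/133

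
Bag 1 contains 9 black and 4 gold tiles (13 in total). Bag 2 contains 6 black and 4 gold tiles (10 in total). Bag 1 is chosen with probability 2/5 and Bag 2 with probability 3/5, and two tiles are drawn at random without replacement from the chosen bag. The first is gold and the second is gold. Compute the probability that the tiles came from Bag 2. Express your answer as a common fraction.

13/18

P(E | Bag 1) = 1/13; P(E | Bag 2) = 2/15.
P(E) = 2/5·1/13 + 3/5·2/15 = 36/325.
By Bayes' rule, P(Bag 2 | E) = 2/25 / 36/325 = 13/18 ≈ 0.7222.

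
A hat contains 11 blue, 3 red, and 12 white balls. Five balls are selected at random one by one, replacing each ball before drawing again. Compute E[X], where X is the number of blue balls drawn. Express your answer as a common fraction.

55/26

By linearity of expectation, E[X] = Σ P(draw i is blue); each independent draw has P(blue) = 11/26.
E[X] = 5 · 11/26 = 55/26 ≈ 2.1154.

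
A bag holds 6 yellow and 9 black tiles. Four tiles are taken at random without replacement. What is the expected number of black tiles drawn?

12/5

By linearity of expectation, E[X] = Σ P(draw i is black); by symmetry each draw (even without replacement) has P(black) = 9/15.
E[X] = 4 · 9/15 = 12/5 ≈ 2.4000.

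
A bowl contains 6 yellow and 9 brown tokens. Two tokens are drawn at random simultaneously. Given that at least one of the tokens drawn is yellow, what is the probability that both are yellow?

5/23

P(both yellow) = C(6,2)/C(15,2) = 1/7; P(at least one yellow) = 1 − C(9,2)/C(15,2) = 23/35.
Since 'both yellow' ⊆ 'at least one yellow', P(both | at least one) = 1/7 / 23/35 = 5/23 ≈ 0.2174.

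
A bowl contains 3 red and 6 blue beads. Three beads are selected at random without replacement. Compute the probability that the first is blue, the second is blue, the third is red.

Multiply the conditional probability of each draw in order, without replacement, so each draw removes one from its color and from the total.
P = (6/9) · (5/8) · (3/7) = 5/28 ≈ 0.1786.

5/28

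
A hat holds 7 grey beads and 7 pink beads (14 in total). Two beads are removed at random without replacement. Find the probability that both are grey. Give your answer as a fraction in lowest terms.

Unordered draws without replacement: count favorable combinations over C(14,2).
Favorable = C(7,2) · C(7,0) = 21; total = C(14,2) = 91.
P = 21/91 = 3/13 ≈ 0.2308.

3/13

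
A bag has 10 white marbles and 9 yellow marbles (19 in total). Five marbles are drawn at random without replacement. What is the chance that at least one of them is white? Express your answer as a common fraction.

Use the complement: P(at least one white) = 1 − P(no white).
P(none) = C(9,5)/C(19,5) = 126/11628.
So P = 1 − 126/11628 = 639/646 ≈ 0.9892.

639/646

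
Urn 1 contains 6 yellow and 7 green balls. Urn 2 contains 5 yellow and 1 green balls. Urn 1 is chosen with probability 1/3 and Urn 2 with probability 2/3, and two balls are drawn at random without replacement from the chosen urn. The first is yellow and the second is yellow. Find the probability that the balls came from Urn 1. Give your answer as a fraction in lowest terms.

P(E | Urn 1) = 5/26; P(E | Urn 2) = 2/3.
P(E) = 1/3·5/26 + 2/3·2/3 = 119/234.
By Bayes' rule, P(Urn 1 | E) = 5/78 / 119/234 = 15/119 ≈ 0.1261.

15/119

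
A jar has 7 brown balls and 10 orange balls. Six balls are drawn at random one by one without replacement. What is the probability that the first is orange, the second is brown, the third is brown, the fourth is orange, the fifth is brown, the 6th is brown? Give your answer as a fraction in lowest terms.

Multiply the conditional probability of each draw in order, without replacement, so each draw removes one from its color and from the total.
P = (10/17) · (7/16) · (6/15) · (9/14) · (5/13) · (4/12) = 15/1768 ≈ 0.0085.

15/1768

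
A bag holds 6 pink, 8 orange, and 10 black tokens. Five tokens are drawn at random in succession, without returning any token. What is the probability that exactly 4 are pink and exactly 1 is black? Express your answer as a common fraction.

Unordered draws without replacement: count favorable combinations over C(24,5).
Favorable = C(6,4) · C(8,0) · C(10,1) = 150; total = C(24,5) = 42504.
P = 150/42504 = 25/7084 ≈ 0.0035.

25/7084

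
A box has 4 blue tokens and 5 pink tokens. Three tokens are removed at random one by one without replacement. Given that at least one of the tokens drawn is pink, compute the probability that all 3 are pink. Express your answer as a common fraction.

P(all 3 pink) = C(5,3)/C(9,3) = 5/42; P(at least one pink) = 1 − C(4,3)/C(9,3) = 20/21.
Since 'all 3 pink' ⊆ 'at least one pink', P(all 3 | at least one) = 5/42 / 20/21 = 1/8 ≈ 0.1250.

1/8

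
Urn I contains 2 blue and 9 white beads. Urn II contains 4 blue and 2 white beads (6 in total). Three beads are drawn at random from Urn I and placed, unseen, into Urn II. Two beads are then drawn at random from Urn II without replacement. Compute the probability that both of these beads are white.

433/1980

Condition on how many of the transferred beads are white (from Urn I: 9 white of 11; then Urn II has 9 total).
  1 white: C(9,1)C(2,2)/C(11,3) = 3/55; then P = C(3,2)/C(9,2) = 1/12
  2 white: C(9,2)C(2,1)/C(11,3) = 24/55; then P = C(4,2)/C(9,2) = 1/6
  3 white: C(9,3)C(2,0)/C(11,3) = 28/55; then P = C(5,2)/C(9,2) = 5/18
P(both white) = 433/1980 ≈ 0.2187.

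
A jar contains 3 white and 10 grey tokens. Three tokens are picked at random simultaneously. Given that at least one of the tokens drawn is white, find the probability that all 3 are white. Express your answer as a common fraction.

1/166

P(all 3 white) = C(3,3)/C(13,3) = 1/286; P(at least one white) = 1 − C(10,3)/C(13,3) = 83/143.
Since 'all 3 white' ⊆ 'at least one white', P(all 3 | at least one) = 1/286 / 83/143 = 1/166 ≈ 0.0060.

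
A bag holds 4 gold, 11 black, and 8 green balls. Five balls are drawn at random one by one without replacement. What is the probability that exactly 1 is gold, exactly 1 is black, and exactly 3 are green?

Unordered draws without replacement: count favorable combinations over C(23,5).
Favorable = C(4,1) · C(11,1) · C(8,3) = 2464; total = C(23,5) = 33649.
P = 2464/33649 = 32/437 ≈ 0.0732.

32/437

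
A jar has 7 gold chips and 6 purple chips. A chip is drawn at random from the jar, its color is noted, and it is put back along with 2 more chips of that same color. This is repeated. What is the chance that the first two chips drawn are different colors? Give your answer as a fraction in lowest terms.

Either purple then gold, or gold then purple; after the first draw the total is 15.
P = (6/13)·(7/15) + (7/13)·(6/15) = 28/65 ≈ 0.4308.

28/65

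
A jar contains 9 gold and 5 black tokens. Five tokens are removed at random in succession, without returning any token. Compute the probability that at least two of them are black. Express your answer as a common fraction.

Sum the hypergeometric tail for j = 2,…,5 black tokens.
Favorable = C(5,2)·C(9,3) + C(5,3)·C(9,2) + C(5,4)·C(9,1) + C(5,5)·C(9,0) = 1246; total = C(14,5) = 2002.
P = 1246/2002 = 89/143 ≈ 0.6224.

89/143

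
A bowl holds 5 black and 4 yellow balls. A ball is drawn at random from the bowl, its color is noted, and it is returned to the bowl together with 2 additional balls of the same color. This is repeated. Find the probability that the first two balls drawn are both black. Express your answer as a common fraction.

35/99

After a black draw the bowl holds 7 black out of 11.
P = (5/9)·(7/11) = 35/99 ≈ 0.3535.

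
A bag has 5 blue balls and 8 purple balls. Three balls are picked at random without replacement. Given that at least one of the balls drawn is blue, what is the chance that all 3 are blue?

P(all 3 blue) = C(5,3)/C(13,3) = 5/143; P(at least one blue) = 1 − C(8,3)/C(13,3) = 115/143.
Since 'all 3 blue' ⊆ 'at least one blue', P(all 3 | at least one) = 5/143 / 115/143 = 1/23 ≈ 0.0435.

1/23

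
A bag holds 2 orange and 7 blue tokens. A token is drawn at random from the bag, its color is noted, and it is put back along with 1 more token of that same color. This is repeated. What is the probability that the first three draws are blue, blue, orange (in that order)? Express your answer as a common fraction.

56/495

Track the composition after each reinforcement of +1.
P = (7/9) · (8/10) · (2/11) = 56/495 ≈ 0.1131.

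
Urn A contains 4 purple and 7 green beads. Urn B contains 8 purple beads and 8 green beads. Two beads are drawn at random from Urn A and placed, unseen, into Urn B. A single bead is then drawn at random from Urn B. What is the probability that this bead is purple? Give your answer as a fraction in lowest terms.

Condition on how many of the transferred beads are purple (from Urn A: 4 purple of 11; then Urn B has 18 total).
  0 purple: C(4,0)C(7,2)/C(11,2) = 21/55; then P = 8/18
  1 purple: C(4,1)C(7,1)/C(11,2) = 28/55; then P = 9/18
  2 purple: C(4,2)C(7,0)/C(11,2) = 6/55; then P = 10/18
P(purple from Urn B) = 16/33 ≈ 0.4848.

16/33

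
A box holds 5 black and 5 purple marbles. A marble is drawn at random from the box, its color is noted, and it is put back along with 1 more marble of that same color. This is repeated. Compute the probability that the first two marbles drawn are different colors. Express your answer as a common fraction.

Either purple then black, or black then purple; after the first draw the total is 11.
P = (5/10)·(5/11) + (5/10)·(5/11) = 5/11 ≈ 0.4545.

5/11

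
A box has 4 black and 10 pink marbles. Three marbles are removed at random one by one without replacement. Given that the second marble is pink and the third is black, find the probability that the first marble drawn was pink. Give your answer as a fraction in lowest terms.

3/4

P(first=pink and the second marble is pink and the third is black) = (10/14)·(9/13)·(4/12) = 15/91.
P(E) = Σ over first color = 5/91 + 15/91 = 20/91.
By Bayes, P(first=pink | E) = 15/91 / 20/91 = 3/4 ≈ 0.7500.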